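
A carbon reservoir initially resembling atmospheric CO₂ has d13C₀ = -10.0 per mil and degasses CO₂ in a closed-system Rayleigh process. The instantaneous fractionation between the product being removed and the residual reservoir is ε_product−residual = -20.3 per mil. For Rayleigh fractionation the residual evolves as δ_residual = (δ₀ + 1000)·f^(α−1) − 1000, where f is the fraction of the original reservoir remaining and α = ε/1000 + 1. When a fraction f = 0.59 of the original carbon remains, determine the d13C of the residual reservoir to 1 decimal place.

Rayleigh residual: δ_res = (δ₀ + 1000)·f^(α−1) − 1000
α = ε/1000 + 1 = 0.97970, so α − 1 = -0.02030
f^(α−1) = 0.59^(-0.02030) = 1.010769
δ_res = (-10.0 + 1000) × 1.010769 − 1000 = 1000.661 − 1000 = 0.66 per mil

0.7 per mil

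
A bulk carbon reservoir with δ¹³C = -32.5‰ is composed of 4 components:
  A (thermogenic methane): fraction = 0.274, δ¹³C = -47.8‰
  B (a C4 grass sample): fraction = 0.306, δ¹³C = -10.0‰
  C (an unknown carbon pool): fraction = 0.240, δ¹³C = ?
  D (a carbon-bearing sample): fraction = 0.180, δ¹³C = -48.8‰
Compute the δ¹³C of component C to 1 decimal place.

Isotope mass balance: δ_bulk = Σ fᵢ·δᵢ.
-32.5 = 0.274×(-47.8) + 0.306×(-10.0) + 0.240×δ_C + 0.180×(-48.8)
0.240·δ_C = -32.5 − (-24.941) = -7.559
δ_C = -7.559 / 0.240 = -31.50‰

-31.5‰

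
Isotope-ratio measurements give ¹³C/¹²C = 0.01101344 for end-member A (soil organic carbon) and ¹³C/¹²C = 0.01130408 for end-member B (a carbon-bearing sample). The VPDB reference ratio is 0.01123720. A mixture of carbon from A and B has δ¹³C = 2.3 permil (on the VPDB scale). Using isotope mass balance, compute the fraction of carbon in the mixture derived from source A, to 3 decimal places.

δ_A = (0.01101344/0.01123720 − 1)×1000 = (0.980088 − 1)×1000 = -19.912 permil
δ_B = (0.01130408/0.01123720 − 1)×1000 = (1.005952 − 1)×1000 = 5.952 permil
f_A = (δ_mix − δ_B)/(δ_A − δ_B) = (2.3 − (5.952))/(-19.912 − (5.952))
f_A = -3.652 / -25.864 = 0.1412

0.141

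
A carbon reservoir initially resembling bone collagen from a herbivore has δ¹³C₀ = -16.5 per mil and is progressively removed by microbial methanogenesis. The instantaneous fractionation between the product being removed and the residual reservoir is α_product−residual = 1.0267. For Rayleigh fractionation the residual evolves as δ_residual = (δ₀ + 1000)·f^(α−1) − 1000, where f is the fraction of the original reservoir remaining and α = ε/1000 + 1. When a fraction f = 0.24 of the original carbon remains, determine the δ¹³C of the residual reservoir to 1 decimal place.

-53.3 per mil

Rayleigh residual: δ_res = (δ₀ + 1000)·f^(α−1) − 1000
α − 1 = 0.02670
f^(α−1) = 0.24^(0.02670) = 0.962613
δ_res = (-16.5 + 1000) × 0.962613 − 1000 = 946.730 − 1000 = -53.27 per mil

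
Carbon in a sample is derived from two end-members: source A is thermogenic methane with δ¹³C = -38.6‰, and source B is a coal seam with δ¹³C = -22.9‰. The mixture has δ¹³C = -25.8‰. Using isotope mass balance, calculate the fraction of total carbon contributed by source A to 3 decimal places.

δ_mix = f_A·δ_A + (1 − f_A)·δ_B  ⇒  f_A = (δ_mix − δ_B)/(δ_A − δ_B)
f_A = (-25.8 − (-22.9)) / (-38.6 − (-22.9))
f_A = -2.9 / -15.7 = 0.1847

0.185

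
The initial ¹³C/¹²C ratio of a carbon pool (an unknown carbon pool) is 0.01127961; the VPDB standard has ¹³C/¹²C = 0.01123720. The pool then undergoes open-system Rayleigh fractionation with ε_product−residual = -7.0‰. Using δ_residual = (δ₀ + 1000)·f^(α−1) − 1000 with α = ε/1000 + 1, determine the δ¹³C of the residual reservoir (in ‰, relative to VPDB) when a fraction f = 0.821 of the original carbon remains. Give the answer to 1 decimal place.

δ₀ = (0.01127961/0.01123720 − 1)×1000 = (1.003774 − 1)×1000 = 3.774‰
α − 1 = ε/1000 = -0.0070
f^(α−1) = 0.821^(-0.0070) = 1.001382
δ_res = (3.774 + 1000) × 1.001382 − 1000 = 1005.161 − 1000 = 5.16‰

5.2‰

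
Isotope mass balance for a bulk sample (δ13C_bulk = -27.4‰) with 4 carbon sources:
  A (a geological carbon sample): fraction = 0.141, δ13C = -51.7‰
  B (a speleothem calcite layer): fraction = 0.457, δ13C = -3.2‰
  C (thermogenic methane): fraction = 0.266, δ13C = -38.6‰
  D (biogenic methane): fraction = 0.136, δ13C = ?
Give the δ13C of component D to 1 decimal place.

-61.6‰

Isotope mass balance: δ_bulk = Σ fᵢ·δᵢ.
-27.4 = 0.141×(-51.7) + 0.457×(-3.2) + 0.266×(-38.6) + 0.136×δ_D
0.136·δ_D = -27.4 − (-19.020) = -8.380
δ_D = -8.380 / 0.136 = -61.62‰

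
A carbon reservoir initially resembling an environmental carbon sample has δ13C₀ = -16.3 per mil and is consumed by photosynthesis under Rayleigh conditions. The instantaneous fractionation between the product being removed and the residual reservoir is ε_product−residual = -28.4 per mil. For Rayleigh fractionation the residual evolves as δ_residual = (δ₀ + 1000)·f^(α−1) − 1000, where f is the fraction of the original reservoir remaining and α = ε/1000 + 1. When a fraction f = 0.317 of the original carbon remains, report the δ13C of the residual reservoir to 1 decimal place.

Rayleigh residual: δ_res = (δ₀ + 1000)·f^(α−1) − 1000
α = ε/1000 + 1 = 0.97160, so α − 1 = -0.02840
f^(α−1) = 0.317^(-0.02840) = 1.033166
δ_res = (-16.3 + 1000) × 1.033166 − 1000 = 1016.325 − 1000 = 16.32 per mil

16.3 per mil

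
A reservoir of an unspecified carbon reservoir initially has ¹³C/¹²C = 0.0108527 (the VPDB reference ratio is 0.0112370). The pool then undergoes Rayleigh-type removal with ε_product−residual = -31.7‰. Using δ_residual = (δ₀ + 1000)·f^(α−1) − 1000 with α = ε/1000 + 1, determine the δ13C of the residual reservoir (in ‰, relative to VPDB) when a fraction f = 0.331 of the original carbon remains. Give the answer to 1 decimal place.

δ₀ = (0.0108527/0.0112370 − 1)×1000 = (0.965800 − 1)×1000 = -34.200‰
α − 1 = ε/1000 = -0.0317
f^(α−1) = 0.331^(-0.0317) = 1.035670
δ_res = (-34.200 + 1000) × 1.035670 − 1000 = 1000.251 − 1000 = 0.25‰

0.3‰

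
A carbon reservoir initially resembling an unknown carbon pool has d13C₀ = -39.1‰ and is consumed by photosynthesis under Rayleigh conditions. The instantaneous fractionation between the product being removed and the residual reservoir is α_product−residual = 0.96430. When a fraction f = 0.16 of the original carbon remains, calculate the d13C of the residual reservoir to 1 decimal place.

Rayleigh residual: δ_res = (δ₀ + 1000)·f^(α−1) − 1000
α − 1 = -0.03570
f^(α−1) = 0.16^(-0.03570) = 1.067611
δ_res = (-39.1 + 1000) × 1.067611 − 1000 = 1025.867 − 1000 = 25.87‰

25.9‰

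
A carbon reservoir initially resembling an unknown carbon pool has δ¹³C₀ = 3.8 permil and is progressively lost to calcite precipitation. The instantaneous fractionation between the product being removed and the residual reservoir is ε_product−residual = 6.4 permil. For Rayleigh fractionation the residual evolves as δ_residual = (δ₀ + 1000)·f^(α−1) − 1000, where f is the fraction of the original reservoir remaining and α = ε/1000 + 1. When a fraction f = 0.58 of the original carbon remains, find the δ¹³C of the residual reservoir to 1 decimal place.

Rayleigh residual: δ_res = (δ₀ + 1000)·f^(α−1) − 1000
α = ε/1000 + 1 = 1.00640, so α − 1 = 0.00640
f^(α−1) = 0.58^(0.00640) = 0.996520
δ_res = (3.8 + 1000) × 0.996520 − 1000 = 1000.307 − 1000 = 0.31 permil

0.3 permil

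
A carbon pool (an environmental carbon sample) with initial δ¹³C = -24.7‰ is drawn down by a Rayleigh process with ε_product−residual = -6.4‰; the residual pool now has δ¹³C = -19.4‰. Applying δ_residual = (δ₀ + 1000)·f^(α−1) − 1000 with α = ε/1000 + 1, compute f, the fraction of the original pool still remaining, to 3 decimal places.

α − 1 = ε/1000 = -0.0064
(δ_res + 1000)/(δ₀ + 1000) = (-19.4 + 1000)/(-24.7 + 1000) = 980.6/975.3 = 1.005434
f = 1.005434^(1/-0.0064) = exp(ln(1.005434)/-0.0064) = exp(0.00542/-0.0064)
f = exp(-0.8468) = 0.4288

0.429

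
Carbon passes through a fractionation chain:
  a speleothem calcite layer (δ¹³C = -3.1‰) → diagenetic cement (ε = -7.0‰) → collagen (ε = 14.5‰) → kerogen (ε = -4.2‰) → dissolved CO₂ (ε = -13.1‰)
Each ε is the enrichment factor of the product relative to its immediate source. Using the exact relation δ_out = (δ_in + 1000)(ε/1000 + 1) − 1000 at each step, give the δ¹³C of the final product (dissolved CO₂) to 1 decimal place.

-13.0‰

step 1: δ = (-3.10 + 1000)·(-7.0/1000 + 1) − 1000 = -10.08‰
step 2: δ = (-10.08 + 1000)·(14.5/1000 + 1) − 1000 = 4.28‰
step 3: δ = (4.28 + 1000)·(-4.2/1000 + 1) − 1000 = 0.06‰
step 4: δ = (0.06 + 1000)·(-13.1/1000 + 1) − 1000 = -13.04‰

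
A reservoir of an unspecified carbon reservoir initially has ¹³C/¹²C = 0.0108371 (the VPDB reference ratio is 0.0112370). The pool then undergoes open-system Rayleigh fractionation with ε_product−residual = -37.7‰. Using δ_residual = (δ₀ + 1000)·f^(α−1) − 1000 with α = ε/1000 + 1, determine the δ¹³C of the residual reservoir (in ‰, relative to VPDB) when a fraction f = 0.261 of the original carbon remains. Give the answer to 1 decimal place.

14.5‰

δ₀ = (0.0108371/0.0112370 − 1)×1000 = (0.964412 − 1)×1000 = -35.588‰
α − 1 = ε/1000 = -0.0377
f^(α−1) = 0.261^(-0.0377) = 1.051944
δ_res = (-35.588 + 1000) × 1.051944 − 1000 = 1014.508 − 1000 = 14.51‰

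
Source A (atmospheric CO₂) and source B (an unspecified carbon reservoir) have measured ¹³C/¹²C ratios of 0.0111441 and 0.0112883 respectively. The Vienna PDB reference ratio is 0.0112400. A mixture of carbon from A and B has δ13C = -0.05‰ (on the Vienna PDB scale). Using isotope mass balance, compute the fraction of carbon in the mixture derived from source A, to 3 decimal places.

δ_A = (0.0111441/0.0112400 − 1)×1000 = (0.991468 − 1)×1000 = -8.532‰
δ_B = (0.0112883/0.0112400 − 1)×1000 = (1.004297 − 1)×1000 = 4.297‰
f_A = (δ_mix − δ_B)/(δ_A − δ_B) = (-0.05 − (4.297))/(-8.532 − (4.297))
f_A = -4.347 / -12.829 = 0.3388

0.339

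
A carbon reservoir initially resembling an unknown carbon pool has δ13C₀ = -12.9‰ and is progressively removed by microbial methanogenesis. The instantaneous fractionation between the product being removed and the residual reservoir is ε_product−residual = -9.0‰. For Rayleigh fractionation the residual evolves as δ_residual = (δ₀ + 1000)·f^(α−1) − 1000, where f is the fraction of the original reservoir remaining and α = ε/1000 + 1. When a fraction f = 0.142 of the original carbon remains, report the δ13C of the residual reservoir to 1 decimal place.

Rayleigh residual: δ_res = (δ₀ + 1000)·f^(α−1) − 1000
α = ε/1000 + 1 = 0.99100, so α − 1 = -0.00900
f^(α−1) = 0.142^(-0.00900) = 1.017723
δ_res = (-12.9 + 1000) × 1.017723 − 1000 = 1004.594 − 1000 = 4.59‰

4.6‰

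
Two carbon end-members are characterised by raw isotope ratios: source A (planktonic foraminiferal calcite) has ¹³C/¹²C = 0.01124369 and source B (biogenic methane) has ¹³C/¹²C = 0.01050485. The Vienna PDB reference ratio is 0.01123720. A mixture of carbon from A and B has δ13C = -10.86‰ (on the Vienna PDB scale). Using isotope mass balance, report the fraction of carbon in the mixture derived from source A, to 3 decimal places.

0.826

δ_A = (0.01124369/0.01123720 − 1)×1000 = (1.000578 − 1)×1000 = 0.578‰
δ_B = (0.01050485/0.01123720 − 1)×1000 = (0.934828 − 1)×1000 = -65.172‰
f_A = (δ_mix − δ_B)/(δ_A − δ_B) = (-10.86 − (-65.172))/(0.578 − (-65.172))
f_A = 54.312 / 65.749 = 0.8260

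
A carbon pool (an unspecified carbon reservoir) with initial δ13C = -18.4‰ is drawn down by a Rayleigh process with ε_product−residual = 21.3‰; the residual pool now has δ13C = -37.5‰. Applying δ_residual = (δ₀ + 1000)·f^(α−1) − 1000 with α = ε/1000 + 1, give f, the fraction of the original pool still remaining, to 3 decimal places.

0.398

α − 1 = ε/1000 = 0.0213
(δ_res + 1000)/(δ₀ + 1000) = (-37.5 + 1000)/(-18.4 + 1000) = 962.5/981.6 = 0.980542
f = 0.980542^(1/0.0213) = exp(ln(0.980542)/0.0213) = exp(-0.01965/0.0213)
f = exp(-0.9225) = 0.3975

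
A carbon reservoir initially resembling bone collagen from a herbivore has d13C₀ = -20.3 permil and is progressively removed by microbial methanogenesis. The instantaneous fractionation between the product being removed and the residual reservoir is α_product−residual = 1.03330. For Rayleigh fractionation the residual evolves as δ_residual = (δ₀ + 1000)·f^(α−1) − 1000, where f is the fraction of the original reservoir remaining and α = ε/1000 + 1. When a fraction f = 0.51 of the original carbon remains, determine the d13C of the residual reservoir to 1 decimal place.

Rayleigh residual: δ_res = (δ₀ + 1000)·f^(α−1) − 1000
α − 1 = 0.03330
f^(α−1) = 0.51^(0.03330) = 0.977827
δ_res = (-20.3 + 1000) × 0.977827 − 1000 = 957.977 − 1000 = -42.02 permil

-42.0 permil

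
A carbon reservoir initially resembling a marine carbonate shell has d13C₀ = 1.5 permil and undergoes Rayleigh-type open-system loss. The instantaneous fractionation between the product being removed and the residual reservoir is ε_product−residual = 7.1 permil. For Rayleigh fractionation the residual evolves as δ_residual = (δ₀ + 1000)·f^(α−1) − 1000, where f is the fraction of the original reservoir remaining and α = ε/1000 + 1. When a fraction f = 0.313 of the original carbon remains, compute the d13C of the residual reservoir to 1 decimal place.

-6.7 permil

Rayleigh residual: δ_res = (δ₀ + 1000)·f^(α−1) − 1000
α = ε/1000 + 1 = 1.00710, so α − 1 = 0.00710
f^(α−1) = 0.313^(0.00710) = 0.991787
δ_res = (1.5 + 1000) × 0.991787 − 1000 = 993.275 − 1000 = -6.73 permil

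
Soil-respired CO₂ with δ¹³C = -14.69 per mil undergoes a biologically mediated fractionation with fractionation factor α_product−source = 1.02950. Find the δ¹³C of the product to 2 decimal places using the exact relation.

14.38 per mil

δ_product = (δ_source + 1000)·α − 1000
δ_product = (-14.69 + 1000) × 1.02950 − 1000
δ_product = 1014.377 − 1000 = 14.377 per mil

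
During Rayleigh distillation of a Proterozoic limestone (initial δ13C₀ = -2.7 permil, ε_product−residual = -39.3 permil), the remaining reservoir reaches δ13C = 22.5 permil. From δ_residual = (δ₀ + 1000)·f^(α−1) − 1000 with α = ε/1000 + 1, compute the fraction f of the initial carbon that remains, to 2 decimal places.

0.53

α − 1 = ε/1000 = -0.0393
(δ_res + 1000)/(δ₀ + 1000) = (22.5 + 1000)/(-2.7 + 1000) = 1022.5/997.3 = 1.025268
f = 1.025268^(1/-0.0393) = exp(ln(1.025268)/-0.0393) = exp(0.02495/-0.0393)
f = exp(-0.6350) = 0.5300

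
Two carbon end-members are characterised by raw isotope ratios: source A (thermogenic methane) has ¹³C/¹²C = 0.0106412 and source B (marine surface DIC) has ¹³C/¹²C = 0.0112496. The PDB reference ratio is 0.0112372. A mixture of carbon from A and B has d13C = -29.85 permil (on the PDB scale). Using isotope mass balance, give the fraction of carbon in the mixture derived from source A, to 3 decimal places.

0.572

δ_A = (0.0106412/0.0112372 − 1)×1000 = (0.946962 − 1)×1000 = -53.038 permil
δ_B = (0.0112496/0.0112372 − 1)×1000 = (1.001103 − 1)×1000 = 1.103 permil
f_A = (δ_mix − δ_B)/(δ_A − δ_B) = (-29.85 − (1.103))/(-53.038 − (1.103))
f_A = -30.953 / -54.142 = 0.5717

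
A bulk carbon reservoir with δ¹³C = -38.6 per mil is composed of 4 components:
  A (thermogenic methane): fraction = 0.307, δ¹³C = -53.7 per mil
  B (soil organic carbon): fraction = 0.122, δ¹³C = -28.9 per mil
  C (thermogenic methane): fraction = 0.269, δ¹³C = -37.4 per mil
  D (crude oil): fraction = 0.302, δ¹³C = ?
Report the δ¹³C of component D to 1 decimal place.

Isotope mass balance: δ_bulk = Σ fᵢ·δᵢ.
-38.6 = 0.307×(-53.7) + 0.122×(-28.9) + 0.269×(-37.4) + 0.302×δ_D
0.302·δ_D = -38.6 − (-30.072) = -8.528
δ_D = -8.528 / 0.302 = -28.24 per mil

-28.2 per mil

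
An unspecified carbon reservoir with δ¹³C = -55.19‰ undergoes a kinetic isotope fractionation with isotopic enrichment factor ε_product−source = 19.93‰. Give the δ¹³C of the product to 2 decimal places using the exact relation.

-36.36‰

To first order, δ_product ≈ δ_source + ε = -35.26‰.
Exactly, δ_product = (δ_source + 1000)·(ε/1000 + 1) − 1000.
δ_product = (-55.19 + 1000) × (19.93/1000 + 1) − 1000
δ_product = -36.360‰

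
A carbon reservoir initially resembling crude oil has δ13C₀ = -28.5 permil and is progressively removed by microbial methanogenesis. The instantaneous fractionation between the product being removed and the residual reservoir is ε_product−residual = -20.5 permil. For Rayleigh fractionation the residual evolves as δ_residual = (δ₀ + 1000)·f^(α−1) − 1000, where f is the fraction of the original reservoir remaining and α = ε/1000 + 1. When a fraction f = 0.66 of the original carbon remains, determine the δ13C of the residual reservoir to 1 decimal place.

Rayleigh residual: δ_res = (δ₀ + 1000)·f^(α−1) − 1000
α = ε/1000 + 1 = 0.97950, so α − 1 = -0.02050
f^(α−1) = 0.66^(-0.02050) = 1.008554
δ_res = (-28.5 + 1000) × 1.008554 − 1000 = 979.811 − 1000 = -20.19 permil

-20.2 permil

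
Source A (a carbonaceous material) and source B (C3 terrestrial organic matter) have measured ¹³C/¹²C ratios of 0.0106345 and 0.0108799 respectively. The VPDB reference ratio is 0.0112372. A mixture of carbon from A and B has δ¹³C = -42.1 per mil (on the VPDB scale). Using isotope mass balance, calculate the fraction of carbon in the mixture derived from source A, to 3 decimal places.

0.472

δ_A = (0.0106345/0.0112372 − 1)×1000 = (0.946366 − 1)×1000 = -53.634 per mil
δ_B = (0.0108799/0.0112372 − 1)×1000 = (0.968204 − 1)×1000 = -31.796 per mil
f_A = (δ_mix − δ_B)/(δ_A − δ_B) = (-42.1 − (-31.796))/(-53.634 − (-31.796))
f_A = -10.304 / -21.838 = 0.4718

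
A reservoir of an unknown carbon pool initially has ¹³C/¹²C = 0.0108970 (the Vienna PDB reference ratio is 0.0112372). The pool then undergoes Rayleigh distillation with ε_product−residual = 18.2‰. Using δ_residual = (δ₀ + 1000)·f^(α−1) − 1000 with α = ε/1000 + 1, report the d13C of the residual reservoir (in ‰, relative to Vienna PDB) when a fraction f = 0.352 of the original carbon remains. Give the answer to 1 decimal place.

-48.5‰

δ₀ = (0.0108970/0.0112372 − 1)×1000 = (0.969726 − 1)×1000 = -30.274‰
α − 1 = ε/1000 = 0.0182
f^(α−1) = 0.352^(0.0182) = 0.981176
δ_res = (-30.274 + 1000) × 0.981176 − 1000 = 951.472 − 1000 = -48.53‰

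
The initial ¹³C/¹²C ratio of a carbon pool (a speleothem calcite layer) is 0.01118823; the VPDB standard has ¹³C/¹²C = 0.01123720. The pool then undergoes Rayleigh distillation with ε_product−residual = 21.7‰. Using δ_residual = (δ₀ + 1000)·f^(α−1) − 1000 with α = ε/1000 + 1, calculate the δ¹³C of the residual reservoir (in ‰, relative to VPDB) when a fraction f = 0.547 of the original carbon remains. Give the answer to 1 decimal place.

-17.3‰

δ₀ = (0.01118823/0.01123720 − 1)×1000 = (0.995642 − 1)×1000 = -4.358‰
α − 1 = ε/1000 = 0.0217
f^(α−1) = 0.547^(0.0217) = 0.986994
δ_res = (-4.358 + 1000) × 0.986994 − 1000 = 982.692 − 1000 = -17.31‰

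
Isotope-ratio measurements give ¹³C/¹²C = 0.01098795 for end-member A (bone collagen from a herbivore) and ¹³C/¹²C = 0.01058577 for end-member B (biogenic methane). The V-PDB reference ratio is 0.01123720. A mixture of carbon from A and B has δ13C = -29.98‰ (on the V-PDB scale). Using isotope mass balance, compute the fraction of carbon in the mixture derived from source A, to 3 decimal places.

0.782

δ_A = (0.01098795/0.01123720 − 1)×1000 = (0.977819 − 1)×1000 = -22.181‰
δ_B = (0.01058577/0.01123720 − 1)×1000 = (0.942029 − 1)×1000 = -57.971‰
f_A = (δ_mix − δ_B)/(δ_A − δ_B) = (-29.98 − (-57.971))/(-22.181 − (-57.971))
f_A = 27.991 / 35.790 = 0.7821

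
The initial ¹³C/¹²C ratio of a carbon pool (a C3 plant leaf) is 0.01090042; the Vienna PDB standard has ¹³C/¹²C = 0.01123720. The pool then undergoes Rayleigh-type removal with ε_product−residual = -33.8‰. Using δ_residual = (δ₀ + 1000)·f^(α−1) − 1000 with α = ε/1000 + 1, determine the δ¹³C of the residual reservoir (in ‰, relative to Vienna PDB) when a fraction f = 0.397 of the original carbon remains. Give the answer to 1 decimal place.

δ₀ = (0.01090042/0.01123720 − 1)×1000 = (0.970030 − 1)×1000 = -29.970‰
α − 1 = ε/1000 = -0.0338
f^(α−1) = 0.397^(-0.0338) = 1.031718
δ_res = (-29.970 + 1000) × 1.031718 − 1000 = 1000.797 − 1000 = 0.80‰

0.8‰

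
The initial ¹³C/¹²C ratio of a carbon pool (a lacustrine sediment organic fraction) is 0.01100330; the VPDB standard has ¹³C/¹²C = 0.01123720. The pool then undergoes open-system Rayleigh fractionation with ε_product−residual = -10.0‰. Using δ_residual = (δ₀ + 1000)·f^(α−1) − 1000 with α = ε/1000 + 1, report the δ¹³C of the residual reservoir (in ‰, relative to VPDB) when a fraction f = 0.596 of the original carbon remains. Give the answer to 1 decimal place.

-15.7‰

δ₀ = (0.01100330/0.01123720 − 1)×1000 = (0.979185 − 1)×1000 = -20.815‰
α − 1 = ε/1000 = -0.0100
f^(α−1) = 0.596^(-0.0100) = 1.005189
δ_res = (-20.815 + 1000) × 1.005189 − 1000 = 984.266 − 1000 = -15.73‰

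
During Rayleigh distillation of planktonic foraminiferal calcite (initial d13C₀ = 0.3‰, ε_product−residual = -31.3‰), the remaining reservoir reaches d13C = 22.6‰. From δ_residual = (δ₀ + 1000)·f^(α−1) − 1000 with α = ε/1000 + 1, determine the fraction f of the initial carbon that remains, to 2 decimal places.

0.49

α − 1 = ε/1000 = -0.0313
(δ_res + 1000)/(δ₀ + 1000) = (22.6 + 1000)/(0.3 + 1000) = 1022.6/1000.3 = 1.022293
f = 1.022293^(1/-0.0313) = exp(ln(1.022293)/-0.0313) = exp(0.02205/-0.0313)
f = exp(-0.7044) = 0.4944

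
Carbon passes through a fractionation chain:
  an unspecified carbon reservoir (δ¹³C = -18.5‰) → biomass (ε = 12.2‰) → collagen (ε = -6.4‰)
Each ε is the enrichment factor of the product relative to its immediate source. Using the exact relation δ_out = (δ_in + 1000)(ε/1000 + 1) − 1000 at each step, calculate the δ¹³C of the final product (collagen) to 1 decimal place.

-12.9‰

step 1: δ = (-18.50 + 1000)·(12.2/1000 + 1) − 1000 = -6.53‰
step 2: δ = (-6.53 + 1000)·(-6.4/1000 + 1) − 1000 = -12.88‰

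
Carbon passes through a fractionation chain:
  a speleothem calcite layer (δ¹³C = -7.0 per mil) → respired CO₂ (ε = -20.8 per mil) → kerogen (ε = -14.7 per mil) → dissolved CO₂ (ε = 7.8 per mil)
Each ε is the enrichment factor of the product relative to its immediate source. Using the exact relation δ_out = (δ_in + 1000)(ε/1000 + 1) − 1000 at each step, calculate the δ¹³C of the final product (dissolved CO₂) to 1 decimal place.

step 1: δ = (-7.00 + 1000)·(-20.8/1000 + 1) − 1000 = -27.65 per mil
step 2: δ = (-27.65 + 1000)·(-14.7/1000 + 1) − 1000 = -41.95 per mil
step 3: δ = (-41.95 + 1000)·(7.8/1000 + 1) − 1000 = -34.48 per mil

-34.5 per mil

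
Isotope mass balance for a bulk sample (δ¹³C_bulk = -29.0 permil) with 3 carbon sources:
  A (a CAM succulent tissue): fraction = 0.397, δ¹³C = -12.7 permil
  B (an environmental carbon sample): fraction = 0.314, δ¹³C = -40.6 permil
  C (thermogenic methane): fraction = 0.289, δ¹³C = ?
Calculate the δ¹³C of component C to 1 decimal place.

-38.8 permil

Isotope mass balance: δ_bulk = Σ fᵢ·δᵢ.
-29.0 = 0.397×(-12.7) + 0.314×(-40.6) + 0.289×δ_C
0.289·δ_C = -29.0 − (-17.790) = -11.210
δ_C = -11.210 / 0.289 = -38.79 permil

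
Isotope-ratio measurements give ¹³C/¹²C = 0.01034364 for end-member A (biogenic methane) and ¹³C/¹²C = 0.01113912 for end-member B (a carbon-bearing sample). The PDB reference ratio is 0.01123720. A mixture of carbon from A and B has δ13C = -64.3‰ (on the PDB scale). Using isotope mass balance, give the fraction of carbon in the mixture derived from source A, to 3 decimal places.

δ_A = (0.01034364/0.01123720 − 1)×1000 = (0.920482 − 1)×1000 = -79.518‰
δ_B = (0.01113912/0.01123720 − 1)×1000 = (0.991272 − 1)×1000 = -8.728‰
f_A = (δ_mix − δ_B)/(δ_A − δ_B) = (-64.3 − (-8.728))/(-79.518 − (-8.728))
f_A = -55.572 / -70.790 = 0.7850

0.785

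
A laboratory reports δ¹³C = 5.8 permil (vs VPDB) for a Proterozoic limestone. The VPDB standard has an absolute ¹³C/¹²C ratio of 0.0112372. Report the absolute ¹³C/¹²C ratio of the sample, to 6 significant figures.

0.0113024

R_sample = R_standard × (δ¹³C/1000 + 1)
R_sample = 0.0112372 × (5.8/1000 + 1) = 0.0112372 × 1.005800
R_sample = 0.0113024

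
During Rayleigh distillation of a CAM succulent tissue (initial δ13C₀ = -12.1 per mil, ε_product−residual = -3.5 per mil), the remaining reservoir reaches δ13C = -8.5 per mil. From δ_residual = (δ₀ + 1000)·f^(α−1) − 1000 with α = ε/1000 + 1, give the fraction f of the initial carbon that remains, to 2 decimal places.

α − 1 = ε/1000 = -0.0035
(δ_res + 1000)/(δ₀ + 1000) = (-8.5 + 1000)/(-12.1 + 1000) = 991.5/987.9 = 1.003644
f = 1.003644^(1/-0.0035) = exp(ln(1.003644)/-0.0035) = exp(0.00364/-0.0035)
f = exp(-1.0393) = 0.3537

0.35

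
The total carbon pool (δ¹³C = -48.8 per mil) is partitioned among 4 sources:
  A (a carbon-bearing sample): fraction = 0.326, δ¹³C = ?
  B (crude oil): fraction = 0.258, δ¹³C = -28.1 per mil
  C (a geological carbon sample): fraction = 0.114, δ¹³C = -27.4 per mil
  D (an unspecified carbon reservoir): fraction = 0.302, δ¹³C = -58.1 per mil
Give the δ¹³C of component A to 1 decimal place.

-64.1 per mil

Isotope mass balance: δ_bulk = Σ fᵢ·δᵢ.
-48.8 = 0.326×δ_A + 0.258×(-28.1) + 0.114×(-27.4) + 0.302×(-58.1)
0.326·δ_A = -48.8 − (-27.920) = -20.880
δ_A = -20.880 / 0.326 = -64.05 per mil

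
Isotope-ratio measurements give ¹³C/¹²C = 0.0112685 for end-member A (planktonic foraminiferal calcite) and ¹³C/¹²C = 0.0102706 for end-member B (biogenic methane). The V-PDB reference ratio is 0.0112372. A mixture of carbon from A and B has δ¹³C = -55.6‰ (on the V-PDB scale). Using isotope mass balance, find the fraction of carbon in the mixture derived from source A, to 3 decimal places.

δ_A = (0.0112685/0.0112372 − 1)×1000 = (1.002785 − 1)×1000 = 2.785‰
δ_B = (0.0102706/0.0112372 − 1)×1000 = (0.913982 − 1)×1000 = -86.018‰
f_A = (δ_mix − δ_B)/(δ_A − δ_B) = (-55.6 − (-86.018))/(2.785 − (-86.018))
f_A = 30.418 / 88.803 = 0.3425

0.343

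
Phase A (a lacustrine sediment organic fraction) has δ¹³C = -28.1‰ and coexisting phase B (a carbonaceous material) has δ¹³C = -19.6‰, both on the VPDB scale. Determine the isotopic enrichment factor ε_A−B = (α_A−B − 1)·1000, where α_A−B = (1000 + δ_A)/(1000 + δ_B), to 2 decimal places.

-8.67‰

α_A−B = (1000 + -28.1) / (1000 + -19.6) = 971.9 / 980.4 = 0.991330
ε_A−B = (0.991330 − 1) × 1000 = -8.670‰
(The approximation ε ≈ δ_A − δ_B would give -8.5‰.)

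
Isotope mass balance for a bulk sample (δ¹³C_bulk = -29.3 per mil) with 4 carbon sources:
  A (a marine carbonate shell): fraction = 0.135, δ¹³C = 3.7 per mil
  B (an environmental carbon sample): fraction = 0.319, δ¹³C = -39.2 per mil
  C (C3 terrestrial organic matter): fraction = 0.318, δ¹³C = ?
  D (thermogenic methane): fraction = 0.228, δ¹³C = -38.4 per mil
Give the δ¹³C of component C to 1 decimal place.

-26.9 per mil

Isotope mass balance: δ_bulk = Σ fᵢ·δᵢ.
-29.3 = 0.135×(3.7) + 0.319×(-39.2) + 0.318×δ_C + 0.228×(-38.4)
0.318·δ_C = -29.3 − (-20.761) = -8.540
δ_C = -8.540 / 0.318 = -26.85 per mil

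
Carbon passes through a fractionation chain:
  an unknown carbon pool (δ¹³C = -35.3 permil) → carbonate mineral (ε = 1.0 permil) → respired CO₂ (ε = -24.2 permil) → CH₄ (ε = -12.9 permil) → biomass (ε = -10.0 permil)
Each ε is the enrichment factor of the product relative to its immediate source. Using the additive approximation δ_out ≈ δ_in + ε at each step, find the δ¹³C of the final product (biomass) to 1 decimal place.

-81.4 permil

step 1: δ ≈ -35.3 + (1.0) = -34.3 permil
step 2: δ ≈ -34.3 + (-24.2) = -58.5 permil
step 3: δ ≈ -58.5 + (-12.9) = -71.4 permil
step 4: δ ≈ -71.4 + (-10.0) = -81.4 permil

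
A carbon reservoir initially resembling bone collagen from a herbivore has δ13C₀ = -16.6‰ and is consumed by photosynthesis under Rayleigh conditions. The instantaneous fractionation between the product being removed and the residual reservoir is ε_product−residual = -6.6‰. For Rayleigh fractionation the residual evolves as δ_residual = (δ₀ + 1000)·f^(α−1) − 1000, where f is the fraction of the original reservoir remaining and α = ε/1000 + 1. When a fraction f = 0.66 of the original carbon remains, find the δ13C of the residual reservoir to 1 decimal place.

Rayleigh residual: δ_res = (δ₀ + 1000)·f^(α−1) − 1000
α = ε/1000 + 1 = 0.99340, so α − 1 = -0.00660
f^(α−1) = 0.66^(-0.00660) = 1.002746
δ_res = (-16.6 + 1000) × 1.002746 − 1000 = 986.101 − 1000 = -13.90‰

-13.9‰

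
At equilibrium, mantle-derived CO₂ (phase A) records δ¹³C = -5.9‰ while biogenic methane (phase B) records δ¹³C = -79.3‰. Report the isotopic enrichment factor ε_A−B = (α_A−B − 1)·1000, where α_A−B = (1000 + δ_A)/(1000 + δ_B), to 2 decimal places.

α_A−B = (1000 + -5.9) / (1000 + -79.3) = 994.1 / 920.7 = 1.079722
ε_A−B = (1.079722 − 1) × 1000 = 79.722‰
(The approximation ε ≈ δ_A − δ_B would give 73.4‰.)

79.72‰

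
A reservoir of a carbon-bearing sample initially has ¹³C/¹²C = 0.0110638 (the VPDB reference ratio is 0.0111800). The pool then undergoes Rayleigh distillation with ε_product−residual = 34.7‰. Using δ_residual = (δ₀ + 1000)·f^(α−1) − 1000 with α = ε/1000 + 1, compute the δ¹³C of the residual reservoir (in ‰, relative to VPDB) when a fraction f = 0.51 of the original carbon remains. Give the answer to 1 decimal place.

δ₀ = (0.0110638/0.0111800 − 1)×1000 = (0.989606 − 1)×1000 = -10.394‰
α − 1 = ε/1000 = 0.0347
f^(α−1) = 0.51^(0.0347) = 0.976906
δ_res = (-10.394 + 1000) × 0.976906 − 1000 = 966.752 − 1000 = -33.25‰

-33.2‰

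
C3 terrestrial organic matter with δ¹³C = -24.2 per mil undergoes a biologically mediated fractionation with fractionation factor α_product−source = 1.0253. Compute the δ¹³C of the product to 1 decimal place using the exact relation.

0.5 per mil

δ_product = (δ_source + 1000)·α − 1000
δ_product = (-24.2 + 1000) × 1.0253 − 1000
δ_product = 1000.488 − 1000 = 0.49 per mil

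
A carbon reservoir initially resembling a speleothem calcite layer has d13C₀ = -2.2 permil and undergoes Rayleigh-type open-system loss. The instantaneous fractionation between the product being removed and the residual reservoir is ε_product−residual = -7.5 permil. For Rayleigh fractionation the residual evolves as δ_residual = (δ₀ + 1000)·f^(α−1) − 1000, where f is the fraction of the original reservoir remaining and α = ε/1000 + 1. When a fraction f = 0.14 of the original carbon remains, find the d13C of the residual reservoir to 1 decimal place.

12.6 permil

Rayleigh residual: δ_res = (δ₀ + 1000)·f^(α−1) − 1000
α = ε/1000 + 1 = 0.99250, so α − 1 = -0.00750
f^(α−1) = 0.14^(-0.00750) = 1.014855
δ_res = (-2.2 + 1000) × 1.014855 − 1000 = 1012.622 − 1000 = 12.62 permil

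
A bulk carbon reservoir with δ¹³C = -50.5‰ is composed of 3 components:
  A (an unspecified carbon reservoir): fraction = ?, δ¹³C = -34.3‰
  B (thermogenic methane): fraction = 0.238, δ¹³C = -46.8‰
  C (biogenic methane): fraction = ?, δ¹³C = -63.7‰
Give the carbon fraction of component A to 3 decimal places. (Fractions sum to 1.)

0.312

Let f_A and f_C be the unknown fractions; fractions sum to 1 so f_A + f_C = 0.762.
Mass balance: Σ fᵢ·δᵢ = δ_bulk ⇒ f_A·(-34.3) + f_C·(-63.7) = -50.5 − (-11.138) = -39.362
Substitute f_C = 0.762 − f_A:
f_A·(-34.3 − -63.7) = -39.362 − 0.762×(-63.7) = 9.178
f_A = 9.178 / 29.4 = 0.3122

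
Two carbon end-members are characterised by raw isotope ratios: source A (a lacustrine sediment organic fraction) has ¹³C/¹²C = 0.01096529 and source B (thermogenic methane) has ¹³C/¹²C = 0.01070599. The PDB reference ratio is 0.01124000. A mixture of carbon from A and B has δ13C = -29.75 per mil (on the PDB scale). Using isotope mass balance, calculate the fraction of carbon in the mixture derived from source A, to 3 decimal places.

0.770

δ_A = (0.01096529/0.01124000 − 1)×1000 = (0.975560 − 1)×1000 = -24.440 per mil
δ_B = (0.01070599/0.01124000 − 1)×1000 = (0.952490 − 1)×1000 = -47.510 per mil
f_A = (δ_mix − δ_B)/(δ_A − δ_B) = (-29.75 − (-47.510))/(-24.440 − (-47.510))
f_A = 17.760 / 23.069 = 0.7698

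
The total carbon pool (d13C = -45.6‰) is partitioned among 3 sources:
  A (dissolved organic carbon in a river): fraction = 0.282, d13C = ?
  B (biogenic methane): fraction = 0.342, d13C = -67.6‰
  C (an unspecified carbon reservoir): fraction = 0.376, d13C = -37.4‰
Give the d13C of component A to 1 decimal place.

-29.9‰

Isotope mass balance: δ_bulk = Σ fᵢ·δᵢ.
-45.6 = 0.282×δ_A + 0.342×(-67.6) + 0.376×(-37.4)
0.282·δ_A = -45.6 − (-37.182) = -8.418
δ_A = -8.418 / 0.282 = -29.85‰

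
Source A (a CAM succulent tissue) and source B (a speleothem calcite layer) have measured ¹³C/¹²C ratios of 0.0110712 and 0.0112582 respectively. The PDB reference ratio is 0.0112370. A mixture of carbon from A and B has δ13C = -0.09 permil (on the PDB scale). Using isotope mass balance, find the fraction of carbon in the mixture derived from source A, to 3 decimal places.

0.119

δ_A = (0.0110712/0.0112370 − 1)×1000 = (0.985245 − 1)×1000 = -14.755 permil
δ_B = (0.0112582/0.0112370 − 1)×1000 = (1.001887 − 1)×1000 = 1.887 permil
f_A = (δ_mix − δ_B)/(δ_A − δ_B) = (-0.09 − (1.887))/(-14.755 − (1.887))
f_A = -1.977 / -16.641 = 0.1188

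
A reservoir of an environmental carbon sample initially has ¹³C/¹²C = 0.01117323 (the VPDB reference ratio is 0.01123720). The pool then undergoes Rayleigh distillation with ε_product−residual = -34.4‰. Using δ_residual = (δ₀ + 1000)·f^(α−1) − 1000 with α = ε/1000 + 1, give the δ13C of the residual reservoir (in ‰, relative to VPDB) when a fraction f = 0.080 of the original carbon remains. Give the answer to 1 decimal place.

84.6‰

δ₀ = (0.01117323/0.01123720 − 1)×1000 = (0.994307 − 1)×1000 = -5.693‰
α − 1 = ε/1000 = -0.0344
f^(α−1) = 0.080^(-0.0344) = 1.090771
δ_res = (-5.693 + 1000) × 1.090771 − 1000 = 1084.562 − 1000 = 84.56‰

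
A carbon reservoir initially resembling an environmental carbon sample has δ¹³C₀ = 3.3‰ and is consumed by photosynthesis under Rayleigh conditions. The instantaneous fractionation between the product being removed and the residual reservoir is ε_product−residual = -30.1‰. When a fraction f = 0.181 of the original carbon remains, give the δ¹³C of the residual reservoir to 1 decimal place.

Rayleigh residual: δ_res = (δ₀ + 1000)·f^(α−1) − 1000
α = ε/1000 + 1 = 0.96990, so α − 1 = -0.03010
f^(α−1) = 0.181^(-0.03010) = 1.052795
δ_res = (3.3 + 1000) × 1.052795 − 1000 = 1056.269 − 1000 = 56.27‰

56.3‰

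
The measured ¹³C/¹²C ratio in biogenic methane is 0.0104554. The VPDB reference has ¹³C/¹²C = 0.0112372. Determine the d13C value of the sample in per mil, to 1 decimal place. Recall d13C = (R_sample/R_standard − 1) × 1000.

-69.6 per mil

d13C = (R_sample / R_standard − 1) × 1000
R_sample / R_standard = 0.0104554 / 0.0112372 = 0.930428
d13C = (0.930428 − 1) × 1000 = -69.57 per mil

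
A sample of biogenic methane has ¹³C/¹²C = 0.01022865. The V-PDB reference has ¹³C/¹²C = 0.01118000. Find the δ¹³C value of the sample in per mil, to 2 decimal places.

δ¹³C = (R_sample / R_standard − 1) × 1000
R_sample / R_standard = 0.01022865 / 0.01118000 = 0.914906
δ¹³C = (0.914906 − 1) × 1000 = -85.094 per mil

-85.09 per mil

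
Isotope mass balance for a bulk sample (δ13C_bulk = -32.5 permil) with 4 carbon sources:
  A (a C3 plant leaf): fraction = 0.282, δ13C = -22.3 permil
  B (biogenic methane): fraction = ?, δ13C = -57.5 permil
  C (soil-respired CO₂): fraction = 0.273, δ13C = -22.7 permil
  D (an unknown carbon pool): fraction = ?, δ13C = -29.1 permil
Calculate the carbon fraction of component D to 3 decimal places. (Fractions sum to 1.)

0.196

Let f_D and f_B be the unknown fractions; fractions sum to 1 so f_D + f_B = 0.445.
Mass balance: Σ fᵢ·δᵢ = δ_bulk ⇒ f_D·(-29.1) + f_B·(-57.5) = -32.5 − (-12.486) = -20.014
Substitute f_B = 0.445 − f_D:
f_D·(-29.1 − -57.5) = -20.014 − 0.445×(-57.5) = 5.573
f_D = 5.573 / 28.4 = 0.1962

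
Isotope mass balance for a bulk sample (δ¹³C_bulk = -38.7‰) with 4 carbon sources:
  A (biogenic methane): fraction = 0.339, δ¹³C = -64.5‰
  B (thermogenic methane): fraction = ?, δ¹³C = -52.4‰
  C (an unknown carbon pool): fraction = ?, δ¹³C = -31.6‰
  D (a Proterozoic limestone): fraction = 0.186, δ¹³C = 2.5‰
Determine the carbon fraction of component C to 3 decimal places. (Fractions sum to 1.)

Let f_C and f_B be the unknown fractions; fractions sum to 1 so f_C + f_B = 0.475.
Mass balance: Σ fᵢ·δᵢ = δ_bulk ⇒ f_C·(-31.6) + f_B·(-52.4) = -38.7 − (-21.401) = -17.300
Substitute f_B = 0.475 − f_C:
f_C·(-31.6 − -52.4) = -17.300 − 0.475×(-52.4) = 7.590
f_C = 7.590 / 20.8 = 0.3649

0.365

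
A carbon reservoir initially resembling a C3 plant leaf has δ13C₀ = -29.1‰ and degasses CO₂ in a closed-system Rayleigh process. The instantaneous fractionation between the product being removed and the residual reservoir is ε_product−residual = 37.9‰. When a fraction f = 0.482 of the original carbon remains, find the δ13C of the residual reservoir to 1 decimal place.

Rayleigh residual: δ_res = (δ₀ + 1000)·f^(α−1) − 1000
α = ε/1000 + 1 = 1.03790, so α − 1 = 0.03790
f^(α−1) = 0.482^(0.03790) = 0.972719
δ_res = (-29.1 + 1000) × 0.972719 − 1000 = 944.413 − 1000 = -55.59‰

-55.6‰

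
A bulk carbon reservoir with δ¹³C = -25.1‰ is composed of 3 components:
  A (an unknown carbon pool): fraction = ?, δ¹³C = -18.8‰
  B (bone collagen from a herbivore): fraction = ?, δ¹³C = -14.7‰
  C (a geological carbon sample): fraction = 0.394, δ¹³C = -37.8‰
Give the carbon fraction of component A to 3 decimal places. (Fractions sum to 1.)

0.317

Let f_A and f_B be the unknown fractions; fractions sum to 1 so f_A + f_B = 0.606.
Mass balance: Σ fᵢ·δᵢ = δ_bulk ⇒ f_A·(-18.8) + f_B·(-14.7) = -25.1 − (-14.893) = -10.207
Substitute f_B = 0.606 − f_A:
f_A·(-18.8 − -14.7) = -10.207 − 0.606×(-14.7) = -1.299
f_A = -1.299 / -4.1 = 0.3167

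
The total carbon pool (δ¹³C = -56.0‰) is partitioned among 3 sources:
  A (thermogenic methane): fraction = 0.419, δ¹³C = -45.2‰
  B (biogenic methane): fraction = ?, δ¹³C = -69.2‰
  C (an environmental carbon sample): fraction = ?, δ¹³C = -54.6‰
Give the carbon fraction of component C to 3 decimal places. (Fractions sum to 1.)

0.215

Let f_C and f_B be the unknown fractions; fractions sum to 1 so f_C + f_B = 0.581.
Mass balance: Σ fᵢ·δᵢ = δ_bulk ⇒ f_C·(-54.6) + f_B·(-69.2) = -56.0 − (-18.939) = -37.061
Substitute f_B = 0.581 − f_C:
f_C·(-54.6 − -69.2) = -37.061 − 0.581×(-69.2) = 3.144
f_C = 3.144 / 14.6 = 0.2153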